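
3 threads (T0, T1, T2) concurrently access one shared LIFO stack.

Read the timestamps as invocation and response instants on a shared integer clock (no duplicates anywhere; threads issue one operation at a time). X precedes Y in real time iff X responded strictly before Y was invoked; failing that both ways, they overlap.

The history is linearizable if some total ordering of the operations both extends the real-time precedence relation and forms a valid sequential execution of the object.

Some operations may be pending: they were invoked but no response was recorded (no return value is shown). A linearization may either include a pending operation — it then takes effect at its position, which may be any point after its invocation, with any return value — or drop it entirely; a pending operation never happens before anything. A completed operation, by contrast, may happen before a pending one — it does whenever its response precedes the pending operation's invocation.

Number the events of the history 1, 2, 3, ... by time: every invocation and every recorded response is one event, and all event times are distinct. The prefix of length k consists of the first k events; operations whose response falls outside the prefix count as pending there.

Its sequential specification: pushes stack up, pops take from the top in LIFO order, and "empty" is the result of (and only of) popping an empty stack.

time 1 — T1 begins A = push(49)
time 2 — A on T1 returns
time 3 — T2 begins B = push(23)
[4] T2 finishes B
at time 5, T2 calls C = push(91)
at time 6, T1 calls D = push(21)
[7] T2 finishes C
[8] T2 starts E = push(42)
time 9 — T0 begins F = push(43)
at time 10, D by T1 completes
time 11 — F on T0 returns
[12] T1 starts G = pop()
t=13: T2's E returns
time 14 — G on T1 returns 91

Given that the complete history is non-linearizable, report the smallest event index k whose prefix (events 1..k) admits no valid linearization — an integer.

one valid order for events 1..13 is A, B, C, D, E, F:
after step 1 (A push(49)): stack <49>
after step 2 (B push(23)): stack <49,23>
after step 3 (C push(91)): stack <49,23,91>
after step 4 (D push(21)): stack <49,23,91,21>
after step 5 (E push(42)): stack <49,23,91,21,42>
after step 6 (F push(43)): stack <49,23,91,21,42,43>
with event 14 included (G responding at time 14), all real-time-consistent orders fail
one such order, A, B, C, D, E, F, G, breaks at step 7 where G pop() → 91 is illegal
one such order, A, B, C, D, F, E, G, breaks at step 7 where G pop() → 91 is illegal

14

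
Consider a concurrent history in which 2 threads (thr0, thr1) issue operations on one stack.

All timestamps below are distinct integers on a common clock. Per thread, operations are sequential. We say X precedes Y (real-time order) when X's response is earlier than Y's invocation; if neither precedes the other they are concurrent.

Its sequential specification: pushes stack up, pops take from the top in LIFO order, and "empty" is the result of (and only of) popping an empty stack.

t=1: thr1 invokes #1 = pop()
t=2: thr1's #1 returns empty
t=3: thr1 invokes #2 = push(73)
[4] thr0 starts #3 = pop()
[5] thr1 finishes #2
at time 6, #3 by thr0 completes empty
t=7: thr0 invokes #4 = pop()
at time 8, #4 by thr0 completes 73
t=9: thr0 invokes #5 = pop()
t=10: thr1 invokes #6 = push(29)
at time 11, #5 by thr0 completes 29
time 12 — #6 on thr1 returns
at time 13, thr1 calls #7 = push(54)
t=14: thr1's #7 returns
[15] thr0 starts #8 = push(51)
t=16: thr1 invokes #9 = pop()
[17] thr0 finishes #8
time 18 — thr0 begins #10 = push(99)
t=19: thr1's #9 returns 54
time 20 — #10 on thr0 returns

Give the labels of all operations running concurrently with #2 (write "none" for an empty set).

concurrent with #2 ([3,5]): every op whose interval crosses 3..5
#1 [1,2]: before
#3 [4,6]: concurrent
#4 [7,8]: after
#5 [9,11]: after
#6 [10,12]: after
#7 [13,14]: after
#8 [15,17]: after
#9 [16,19]: after
#10 [18,20]: after

#3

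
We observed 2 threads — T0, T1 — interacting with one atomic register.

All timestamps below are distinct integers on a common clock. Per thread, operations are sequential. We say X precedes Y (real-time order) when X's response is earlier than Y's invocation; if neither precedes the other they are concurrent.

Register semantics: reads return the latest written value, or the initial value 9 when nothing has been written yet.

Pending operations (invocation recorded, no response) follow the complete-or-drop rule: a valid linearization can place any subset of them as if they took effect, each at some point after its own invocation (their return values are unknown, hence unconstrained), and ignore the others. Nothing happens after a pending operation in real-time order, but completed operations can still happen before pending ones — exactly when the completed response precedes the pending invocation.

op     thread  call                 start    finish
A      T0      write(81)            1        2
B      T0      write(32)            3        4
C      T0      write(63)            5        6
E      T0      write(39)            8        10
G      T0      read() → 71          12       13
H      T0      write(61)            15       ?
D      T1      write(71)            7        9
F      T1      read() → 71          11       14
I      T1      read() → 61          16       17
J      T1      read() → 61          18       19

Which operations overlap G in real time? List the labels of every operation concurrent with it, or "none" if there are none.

concurrent with G ([12,13]): every op whose interval crosses 12..13
A [1,2]: before
B [3,4]: before
C [5,6]: before
D [7,9]: before
E [8,10]: before
F [11,14]: concurrent
H [15,…): after
I [16,17]: after
J [18,19]: after

F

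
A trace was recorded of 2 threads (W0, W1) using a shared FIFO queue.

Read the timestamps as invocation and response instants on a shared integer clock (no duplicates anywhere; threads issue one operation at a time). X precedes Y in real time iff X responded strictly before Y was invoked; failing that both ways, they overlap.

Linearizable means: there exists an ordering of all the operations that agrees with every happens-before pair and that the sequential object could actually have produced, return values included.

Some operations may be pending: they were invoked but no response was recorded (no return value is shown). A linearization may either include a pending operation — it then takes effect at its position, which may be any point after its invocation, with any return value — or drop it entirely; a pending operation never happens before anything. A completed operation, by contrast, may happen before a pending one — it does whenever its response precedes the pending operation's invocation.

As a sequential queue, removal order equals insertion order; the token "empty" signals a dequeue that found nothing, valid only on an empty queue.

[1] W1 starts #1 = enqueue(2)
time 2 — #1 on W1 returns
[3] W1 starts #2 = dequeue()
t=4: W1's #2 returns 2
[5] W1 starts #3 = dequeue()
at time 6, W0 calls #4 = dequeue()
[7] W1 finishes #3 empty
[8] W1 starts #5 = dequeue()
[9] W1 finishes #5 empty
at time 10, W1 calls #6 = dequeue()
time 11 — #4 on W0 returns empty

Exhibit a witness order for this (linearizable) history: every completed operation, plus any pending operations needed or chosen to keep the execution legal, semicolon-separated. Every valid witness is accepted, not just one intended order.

step 1: #1 enqueue(2) — queue <2>
step 2: #2 dequeue() → 2 — queue <>
step 3: #3 dequeue() → empty — queue <>
step 4: #4 dequeue() → empty — queue <>
step 5: #5 dequeue() → empty — queue <>

#1; #2; #3; #4; #5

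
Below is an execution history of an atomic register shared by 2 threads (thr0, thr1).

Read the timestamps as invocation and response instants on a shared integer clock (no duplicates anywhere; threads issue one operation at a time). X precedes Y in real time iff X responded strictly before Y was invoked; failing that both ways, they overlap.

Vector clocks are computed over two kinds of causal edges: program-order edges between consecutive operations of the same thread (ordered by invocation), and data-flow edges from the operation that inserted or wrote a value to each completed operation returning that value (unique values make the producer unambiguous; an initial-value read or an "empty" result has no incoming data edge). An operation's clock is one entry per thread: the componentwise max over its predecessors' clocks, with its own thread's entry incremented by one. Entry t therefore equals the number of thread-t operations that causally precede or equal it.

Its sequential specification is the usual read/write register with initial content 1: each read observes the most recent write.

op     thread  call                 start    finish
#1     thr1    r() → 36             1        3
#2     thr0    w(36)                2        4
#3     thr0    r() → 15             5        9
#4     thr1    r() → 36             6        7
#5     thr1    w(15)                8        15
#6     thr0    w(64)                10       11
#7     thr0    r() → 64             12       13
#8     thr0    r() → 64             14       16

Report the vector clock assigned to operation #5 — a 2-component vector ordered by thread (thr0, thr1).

VC(#2, invoked at 2): no causal predecessors; +1 on thr0 → (1, 0)
from VC(#2)=(1, 0), #1 (invoked 1) maxes components and bumps thr1 → (1, 1)
from VC(#1)=(1, 1), VC(#2)=(1, 0), #4 (invoked 6) maxes components and bumps thr1 → (1, 2)
from VC(#4)=(1, 2), #5 (invoked 8) maxes components and bumps thr1 → (1, 3)
from VC(#2)=(1, 0), VC(#5)=(1, 3), #3 (invoked 5) maxes components and bumps thr0 → (2, 3)
from VC(#3)=(2, 3), #6 (invoked 10) maxes components and bumps thr0 → (3, 3)
from VC(#6)=(3, 3), #7 (invoked 12) maxes components and bumps thr0 → (4, 3)
from VC(#6)=(3, 3), VC(#7)=(4, 3), #8 (invoked 14) maxes components and bumps thr0 → (5, 3)
target: VC(#5) = (1, 3)

(1, 3)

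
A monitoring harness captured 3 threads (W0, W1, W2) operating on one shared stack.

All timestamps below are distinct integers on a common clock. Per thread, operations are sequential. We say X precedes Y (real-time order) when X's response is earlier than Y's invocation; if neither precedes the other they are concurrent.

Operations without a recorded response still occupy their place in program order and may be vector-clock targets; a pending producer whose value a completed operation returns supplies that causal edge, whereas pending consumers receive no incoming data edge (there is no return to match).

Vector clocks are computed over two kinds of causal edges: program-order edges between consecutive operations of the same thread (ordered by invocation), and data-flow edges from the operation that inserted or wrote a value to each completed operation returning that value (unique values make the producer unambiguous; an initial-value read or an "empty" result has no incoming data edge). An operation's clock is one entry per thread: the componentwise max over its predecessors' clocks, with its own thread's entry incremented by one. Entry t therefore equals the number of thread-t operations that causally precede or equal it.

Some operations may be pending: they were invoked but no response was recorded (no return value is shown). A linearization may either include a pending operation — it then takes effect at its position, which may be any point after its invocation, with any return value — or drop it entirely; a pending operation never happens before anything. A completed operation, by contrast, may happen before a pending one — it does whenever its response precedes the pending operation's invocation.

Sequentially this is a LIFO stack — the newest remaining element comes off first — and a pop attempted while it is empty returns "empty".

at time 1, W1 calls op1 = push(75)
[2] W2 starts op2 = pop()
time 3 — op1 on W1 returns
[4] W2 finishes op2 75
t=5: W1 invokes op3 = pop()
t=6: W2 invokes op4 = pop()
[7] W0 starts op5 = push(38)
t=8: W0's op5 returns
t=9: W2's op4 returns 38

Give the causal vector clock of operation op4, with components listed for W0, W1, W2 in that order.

(1, 1, 2)

no predecessors for op1 (invoked 1): W1 increments from zero → (0, 1, 0)
no predecessors for op5 (invoked 7): W0 increments from zero → (1, 0, 0)
VC(op2, invoked at 2): max of VC(op1)=(0, 1, 0), then +1 on thread W2 → (0, 1, 1)
VC(op3, invoked at 5): max of VC(op1)=(0, 1, 0), then +1 on thread W1 → (0, 2, 0)
VC(op4, invoked at 6): max of VC(op2)=(0, 1, 1), VC(op5)=(1, 0, 0), then +1 on thread W2 → (1, 1, 2)
target: VC(op4) = (1, 1, 2)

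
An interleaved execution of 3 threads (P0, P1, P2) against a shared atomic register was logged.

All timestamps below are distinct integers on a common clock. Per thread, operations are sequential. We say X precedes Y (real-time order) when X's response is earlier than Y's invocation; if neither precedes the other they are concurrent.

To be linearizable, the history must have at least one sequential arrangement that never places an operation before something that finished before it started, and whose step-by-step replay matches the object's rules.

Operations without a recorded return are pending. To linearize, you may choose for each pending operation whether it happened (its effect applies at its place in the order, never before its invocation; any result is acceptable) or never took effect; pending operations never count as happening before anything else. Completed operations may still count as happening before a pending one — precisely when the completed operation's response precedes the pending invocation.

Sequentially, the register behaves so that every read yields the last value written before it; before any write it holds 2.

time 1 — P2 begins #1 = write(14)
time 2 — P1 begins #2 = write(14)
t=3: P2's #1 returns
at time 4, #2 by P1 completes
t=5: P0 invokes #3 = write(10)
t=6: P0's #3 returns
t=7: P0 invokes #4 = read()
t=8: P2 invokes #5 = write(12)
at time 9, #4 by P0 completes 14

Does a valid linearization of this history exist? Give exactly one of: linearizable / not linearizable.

not linearizable

prefix check: 1..8 passes, 1..9 fails once #4's time-9 response joins
all 2 real-time-respecting orders fail — 4 completed atomic register operations, no legal replay
no completion choice of the 1 pending operation (#5) rescues it — every subset was tried
one such order, #1, #2, #3, #4 (pending dropped), breaks at step 4 where #4 read() → 14 is illegal
one such order, #2, #1, #3, #4 (pending dropped), breaks at step 4 where #4 read() → 14 is illegal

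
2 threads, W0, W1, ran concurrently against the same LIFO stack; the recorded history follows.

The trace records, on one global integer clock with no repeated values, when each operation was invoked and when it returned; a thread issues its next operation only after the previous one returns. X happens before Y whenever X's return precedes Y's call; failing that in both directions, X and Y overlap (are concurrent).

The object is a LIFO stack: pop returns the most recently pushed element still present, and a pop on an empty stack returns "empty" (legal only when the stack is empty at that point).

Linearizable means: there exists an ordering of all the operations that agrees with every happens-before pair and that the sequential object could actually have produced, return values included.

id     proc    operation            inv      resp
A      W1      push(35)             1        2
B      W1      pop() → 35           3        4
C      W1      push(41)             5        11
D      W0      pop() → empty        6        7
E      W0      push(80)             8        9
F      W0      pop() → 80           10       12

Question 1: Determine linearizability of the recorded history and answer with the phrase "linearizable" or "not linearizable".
linearizable

a witness: A, B, D, C, E, F
1. A push(35), leaving stack <35>
2. B pop() → 35, leaving stack <>
3. D pop() → empty, leaving stack <>
4. C push(41), leaving stack <41>
5. E push(80), leaving stack <41,80>
6. F pop() → 80, leaving stack <41>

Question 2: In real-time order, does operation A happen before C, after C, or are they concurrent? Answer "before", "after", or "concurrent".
before

A spans [1,2], C spans [5,11]
resp(A)=2 < inv(C)=5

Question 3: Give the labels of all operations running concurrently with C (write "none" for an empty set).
D, E, F

C spans [5,11]; an op avoiding the whole window 5..11 is ordered, any other is concurrent
A [1,2]: before
B [3,4]: before
D [6,7]: concurrent
E [8,9]: concurrent
F [10,12]: concurrent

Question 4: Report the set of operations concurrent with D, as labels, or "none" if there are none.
C

concurrent with D ([6,7]): every op whose interval crosses 6..7
A [1,2]: before
B [3,4]: before
C [5,11]: concurrent
E [8,9]: after
F [10,12]: after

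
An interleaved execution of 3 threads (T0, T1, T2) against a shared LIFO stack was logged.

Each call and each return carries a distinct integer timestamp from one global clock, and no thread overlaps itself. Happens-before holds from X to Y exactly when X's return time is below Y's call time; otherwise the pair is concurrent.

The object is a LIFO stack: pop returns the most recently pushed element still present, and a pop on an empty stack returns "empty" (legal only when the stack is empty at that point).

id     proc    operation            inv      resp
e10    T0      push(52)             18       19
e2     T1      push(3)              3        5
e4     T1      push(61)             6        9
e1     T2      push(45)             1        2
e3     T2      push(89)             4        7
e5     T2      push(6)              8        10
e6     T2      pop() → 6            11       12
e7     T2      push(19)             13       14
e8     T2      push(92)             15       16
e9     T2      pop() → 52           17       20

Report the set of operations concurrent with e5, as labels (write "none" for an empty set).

e4

concurrent with e5 ([8,10]): every op whose interval crosses 8..10
e1 [1,2]: before
e2 [3,5]: before
e3 [4,7]: before
e4 [6,9]: concurrent
e6 [11,12]: after
e7 [13,14]: after
e8 [15,16]: after
e9 [17,20]: after
e10 [18,19]: after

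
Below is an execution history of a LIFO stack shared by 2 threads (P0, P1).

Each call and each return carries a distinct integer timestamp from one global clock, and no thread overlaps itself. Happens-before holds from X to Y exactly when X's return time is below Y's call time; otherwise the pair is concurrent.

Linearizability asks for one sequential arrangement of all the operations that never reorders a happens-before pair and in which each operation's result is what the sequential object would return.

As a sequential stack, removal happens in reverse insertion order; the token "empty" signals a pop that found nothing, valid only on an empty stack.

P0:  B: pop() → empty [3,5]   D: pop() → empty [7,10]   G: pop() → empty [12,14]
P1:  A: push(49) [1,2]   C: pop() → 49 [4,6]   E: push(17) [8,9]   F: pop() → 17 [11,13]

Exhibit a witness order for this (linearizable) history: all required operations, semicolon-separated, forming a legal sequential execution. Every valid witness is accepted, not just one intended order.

A; C; B; D; E; F; G

after step 1 (A push(49)): stack <49>
after step 2 (C pop() → 49): stack <>
after step 3 (B pop() → empty): stack <>
after step 4 (D pop() → empty): stack <>
after step 5 (E push(17)): stack <17>
after step 6 (F pop() → 17): stack <>
after step 7 (G pop() → empty): stack <>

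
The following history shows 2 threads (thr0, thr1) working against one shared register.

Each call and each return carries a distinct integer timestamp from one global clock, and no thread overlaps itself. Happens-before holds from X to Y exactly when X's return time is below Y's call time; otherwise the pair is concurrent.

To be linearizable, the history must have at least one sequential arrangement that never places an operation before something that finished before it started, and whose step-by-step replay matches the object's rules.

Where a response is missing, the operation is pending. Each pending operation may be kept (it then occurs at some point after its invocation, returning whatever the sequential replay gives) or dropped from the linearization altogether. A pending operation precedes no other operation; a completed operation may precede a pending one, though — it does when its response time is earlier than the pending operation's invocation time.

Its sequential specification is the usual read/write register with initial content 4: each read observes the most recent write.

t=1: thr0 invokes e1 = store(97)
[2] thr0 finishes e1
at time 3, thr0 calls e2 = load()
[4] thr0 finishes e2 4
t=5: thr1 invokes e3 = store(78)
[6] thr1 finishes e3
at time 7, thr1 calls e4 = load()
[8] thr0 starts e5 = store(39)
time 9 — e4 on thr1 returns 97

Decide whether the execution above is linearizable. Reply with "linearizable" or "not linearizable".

the violation lands at event 4, e2's response at time 4: events 1..3 linearize, events 1..4 do not
exhaustive check: the 2 completed register ops admit one real-time order; illegal
take e1, e2: step 2 already fails, because e2 load() → 4 cannot occur there

not linearizable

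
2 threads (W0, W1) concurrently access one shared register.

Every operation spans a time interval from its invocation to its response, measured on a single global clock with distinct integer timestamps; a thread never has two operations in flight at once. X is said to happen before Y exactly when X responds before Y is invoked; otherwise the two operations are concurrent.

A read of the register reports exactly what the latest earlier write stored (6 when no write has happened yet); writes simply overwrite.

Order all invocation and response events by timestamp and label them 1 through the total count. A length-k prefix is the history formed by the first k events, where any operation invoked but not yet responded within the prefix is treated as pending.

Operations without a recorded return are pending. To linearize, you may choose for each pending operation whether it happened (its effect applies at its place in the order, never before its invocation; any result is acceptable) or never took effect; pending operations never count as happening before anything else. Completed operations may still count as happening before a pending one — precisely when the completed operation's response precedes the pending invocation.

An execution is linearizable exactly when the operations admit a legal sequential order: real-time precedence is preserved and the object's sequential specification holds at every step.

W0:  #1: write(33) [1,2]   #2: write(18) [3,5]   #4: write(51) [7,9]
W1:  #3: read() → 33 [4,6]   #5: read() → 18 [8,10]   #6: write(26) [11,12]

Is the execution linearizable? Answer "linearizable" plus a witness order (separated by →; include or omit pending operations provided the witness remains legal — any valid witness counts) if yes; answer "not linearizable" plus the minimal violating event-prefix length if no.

after step 1 (#1 write(33)): value 33
after step 2 (#3 read() → 33): value 33
after step 3 (#2 write(18)): value 18
after step 4 (#5 read() → 18): value 18
after step 5 (#4 write(51)): value 51
after step 6 (#6 write(26)): value 26

linearizable — witness: #1 → #3 → #2 → #5 → #4 → #6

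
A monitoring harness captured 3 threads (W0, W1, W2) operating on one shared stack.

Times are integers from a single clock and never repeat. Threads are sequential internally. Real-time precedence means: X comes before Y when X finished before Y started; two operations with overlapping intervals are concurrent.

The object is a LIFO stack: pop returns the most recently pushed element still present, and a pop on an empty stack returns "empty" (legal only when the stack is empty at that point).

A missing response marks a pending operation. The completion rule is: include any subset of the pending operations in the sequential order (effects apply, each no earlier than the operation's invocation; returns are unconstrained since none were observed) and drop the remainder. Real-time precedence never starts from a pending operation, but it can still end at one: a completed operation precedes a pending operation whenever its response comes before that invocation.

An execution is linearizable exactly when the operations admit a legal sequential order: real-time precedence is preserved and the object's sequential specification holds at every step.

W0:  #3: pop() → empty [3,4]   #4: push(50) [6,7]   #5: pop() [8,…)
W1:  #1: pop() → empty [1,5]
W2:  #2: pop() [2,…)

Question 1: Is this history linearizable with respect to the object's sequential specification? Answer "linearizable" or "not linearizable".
linearizable

one valid linearization: #1, #2, #3, #4
1. #1 pop() → empty, leaving stack <>
2. #2 pop() (pending, included), leaving stack <>
3. #3 pop() → empty, leaving stack <>
4. #4 push(50), leaving stack <50>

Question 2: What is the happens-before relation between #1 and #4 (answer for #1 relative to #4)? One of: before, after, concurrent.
Answer: before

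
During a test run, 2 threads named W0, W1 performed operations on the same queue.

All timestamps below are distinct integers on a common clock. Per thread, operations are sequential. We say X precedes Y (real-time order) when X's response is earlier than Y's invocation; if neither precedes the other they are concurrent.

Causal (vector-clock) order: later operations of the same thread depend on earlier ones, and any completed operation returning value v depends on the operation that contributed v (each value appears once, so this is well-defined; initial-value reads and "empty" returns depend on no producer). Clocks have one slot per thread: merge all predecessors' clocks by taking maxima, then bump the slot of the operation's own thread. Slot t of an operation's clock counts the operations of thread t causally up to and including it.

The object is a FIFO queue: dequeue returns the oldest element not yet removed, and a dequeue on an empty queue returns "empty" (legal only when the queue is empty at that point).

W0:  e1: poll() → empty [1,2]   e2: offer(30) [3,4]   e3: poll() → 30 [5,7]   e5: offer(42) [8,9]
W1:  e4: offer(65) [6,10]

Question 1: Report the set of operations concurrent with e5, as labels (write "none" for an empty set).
e5 runs from 8 to 9; window-overlapping ops are concurrent
e1 [1,2]: before
e2 [3,4]: before
e3 [5,7]: before
e4 [6,10]: concurrent

e4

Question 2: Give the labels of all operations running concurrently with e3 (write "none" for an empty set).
overlap test against e3 [5,7]: concurrent iff the interval meets 5..7
e1 [1,2]: before
e2 [3,4]: before
e4 [6,10]: concurrent
e5 [8,9]: after

e4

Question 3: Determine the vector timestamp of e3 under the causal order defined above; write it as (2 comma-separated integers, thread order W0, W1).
no predecessors for e4 (invoked 6): W1 increments from zero → (0, 1)
no predecessors for e1 (invoked 1): W0 increments from zero → (1, 0)
e2 (invocation 3): componentwise max over VC(e1)=(1, 0), +1 at W0, giving (2, 0)
e3 (invocation 5): componentwise max over VC(e2)=(2, 0), +1 at W0, giving (3, 0)
e5 (invocation 8): componentwise max over VC(e3)=(3, 0), +1 at W0, giving (4, 0)
target: VC(e3) = (3, 0)

(3, 0)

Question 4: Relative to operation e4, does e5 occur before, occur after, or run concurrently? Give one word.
e5 spans [8,9], e4 spans [6,10]
the intervals overlap in both directions

concurrent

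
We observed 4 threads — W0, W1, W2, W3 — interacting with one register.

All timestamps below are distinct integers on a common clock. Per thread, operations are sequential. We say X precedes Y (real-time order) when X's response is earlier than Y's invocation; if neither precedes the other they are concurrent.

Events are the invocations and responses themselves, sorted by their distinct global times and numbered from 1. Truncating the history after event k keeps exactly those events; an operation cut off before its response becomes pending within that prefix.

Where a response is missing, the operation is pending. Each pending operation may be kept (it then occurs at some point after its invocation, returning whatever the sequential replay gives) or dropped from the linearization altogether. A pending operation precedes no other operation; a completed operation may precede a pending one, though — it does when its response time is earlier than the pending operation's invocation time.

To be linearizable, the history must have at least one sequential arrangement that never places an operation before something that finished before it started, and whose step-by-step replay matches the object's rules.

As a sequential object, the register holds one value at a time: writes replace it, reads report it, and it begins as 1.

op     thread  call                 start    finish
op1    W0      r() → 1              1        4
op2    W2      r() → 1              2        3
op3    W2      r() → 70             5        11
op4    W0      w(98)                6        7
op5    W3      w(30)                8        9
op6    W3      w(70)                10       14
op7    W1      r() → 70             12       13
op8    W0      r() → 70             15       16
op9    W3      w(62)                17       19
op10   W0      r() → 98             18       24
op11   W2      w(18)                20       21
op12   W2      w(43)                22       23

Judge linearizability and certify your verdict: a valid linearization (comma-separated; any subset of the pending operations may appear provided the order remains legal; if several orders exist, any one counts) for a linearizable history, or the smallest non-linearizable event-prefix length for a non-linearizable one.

not linearizable — minimal violating prefix: 24 events

prefix check: 1..23 passes, 1..24 fails once op10's time-24 response joins
checked exhaustively: 56 real-time-consistent orders of 12 completed operations, zero legal register replays
one such order, op1, op2, op3, op4, op5, op6, op7, op8, op9, op10, op11, op12, breaks at step 3 where op3 r() → 70 is illegal
one such order, op1, op2, op3, op4, op5, op6, op7, op8, op9, op11, op10, op12, breaks at step 3 where op3 r() → 70 is illegal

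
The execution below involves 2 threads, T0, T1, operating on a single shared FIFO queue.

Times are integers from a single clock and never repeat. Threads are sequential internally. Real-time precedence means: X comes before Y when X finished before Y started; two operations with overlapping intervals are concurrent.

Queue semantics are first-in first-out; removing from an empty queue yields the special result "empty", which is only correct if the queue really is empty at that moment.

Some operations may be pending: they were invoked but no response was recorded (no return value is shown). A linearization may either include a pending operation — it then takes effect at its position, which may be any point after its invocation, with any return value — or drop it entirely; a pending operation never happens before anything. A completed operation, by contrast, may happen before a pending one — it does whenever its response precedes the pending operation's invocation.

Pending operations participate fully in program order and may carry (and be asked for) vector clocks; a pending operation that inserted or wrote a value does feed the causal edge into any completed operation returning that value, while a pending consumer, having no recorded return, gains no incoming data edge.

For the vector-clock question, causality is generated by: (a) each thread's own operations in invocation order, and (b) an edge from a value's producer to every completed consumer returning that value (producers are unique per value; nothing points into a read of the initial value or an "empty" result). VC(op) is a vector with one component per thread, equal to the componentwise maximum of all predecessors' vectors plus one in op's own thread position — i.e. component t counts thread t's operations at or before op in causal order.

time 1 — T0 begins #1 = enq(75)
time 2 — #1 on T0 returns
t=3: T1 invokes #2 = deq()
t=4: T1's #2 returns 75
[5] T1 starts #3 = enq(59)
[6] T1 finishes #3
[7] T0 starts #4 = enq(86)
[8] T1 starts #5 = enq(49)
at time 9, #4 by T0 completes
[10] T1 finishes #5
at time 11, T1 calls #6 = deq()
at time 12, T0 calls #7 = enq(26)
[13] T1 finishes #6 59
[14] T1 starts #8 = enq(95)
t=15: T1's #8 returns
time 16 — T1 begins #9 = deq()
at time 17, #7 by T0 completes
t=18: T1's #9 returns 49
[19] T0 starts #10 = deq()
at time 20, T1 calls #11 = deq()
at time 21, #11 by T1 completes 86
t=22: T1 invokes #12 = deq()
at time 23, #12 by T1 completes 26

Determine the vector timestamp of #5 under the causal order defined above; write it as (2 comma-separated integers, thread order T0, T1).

(1, 3)

#1, invoked 1, has no incoming edges; only T0's bump applies → (1, 0)
#2, invoked 3, takes VC(#1)=(1, 0) under max, adds 1 for T1 → (1, 1)
#4, invoked 7, takes VC(#1)=(1, 0) under max, adds 1 for T0 → (2, 0)
#3, invoked 5, takes VC(#2)=(1, 1) under max, adds 1 for T1 → (1, 2)
#7, invoked 12, takes VC(#4)=(2, 0) under max, adds 1 for T0 → (3, 0)
#5, invoked 8, takes VC(#3)=(1, 2) under max, adds 1 for T1 → (1, 3)
#10, invoked 19, takes VC(#7)=(3, 0) under max, adds 1 for T0 → (4, 0)
#6, invoked 11, takes VC(#3)=(1, 2), VC(#5)=(1, 3) under max, adds 1 for T1 → (1, 4)
#8, invoked 14, takes VC(#6)=(1, 4) under max, adds 1 for T1 → (1, 5)
#9, invoked 16, takes VC(#5)=(1, 3), VC(#8)=(1, 5) under max, adds 1 for T1 → (1, 6)
#11, invoked 20, takes VC(#4)=(2, 0), VC(#9)=(1, 6) under max, adds 1 for T1 → (2, 7)
#12, invoked 22, takes VC(#7)=(3, 0), VC(#11)=(2, 7) under max, adds 1 for T1 → (3, 8)
target: VC(#5) = (1, 3)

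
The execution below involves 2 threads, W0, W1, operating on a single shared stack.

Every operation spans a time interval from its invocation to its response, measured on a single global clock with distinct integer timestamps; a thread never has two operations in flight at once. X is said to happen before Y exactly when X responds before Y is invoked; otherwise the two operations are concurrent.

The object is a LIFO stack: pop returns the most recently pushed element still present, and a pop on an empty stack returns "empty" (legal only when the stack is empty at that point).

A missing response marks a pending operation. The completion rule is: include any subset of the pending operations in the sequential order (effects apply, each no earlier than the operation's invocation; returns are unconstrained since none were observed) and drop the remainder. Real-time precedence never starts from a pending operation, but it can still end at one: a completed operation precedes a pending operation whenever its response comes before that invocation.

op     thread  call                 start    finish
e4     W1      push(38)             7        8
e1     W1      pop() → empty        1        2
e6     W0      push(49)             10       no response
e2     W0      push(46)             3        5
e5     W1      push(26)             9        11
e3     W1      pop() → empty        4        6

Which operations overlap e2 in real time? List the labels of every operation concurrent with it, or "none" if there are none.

overlap test against e2 [3,5]: concurrent iff the interval meets 3..5
e1 [1,2]: before
e3 [4,6]: concurrent
e4 [7,8]: after
e5 [9,11]: after
e6 [10,…): after

e3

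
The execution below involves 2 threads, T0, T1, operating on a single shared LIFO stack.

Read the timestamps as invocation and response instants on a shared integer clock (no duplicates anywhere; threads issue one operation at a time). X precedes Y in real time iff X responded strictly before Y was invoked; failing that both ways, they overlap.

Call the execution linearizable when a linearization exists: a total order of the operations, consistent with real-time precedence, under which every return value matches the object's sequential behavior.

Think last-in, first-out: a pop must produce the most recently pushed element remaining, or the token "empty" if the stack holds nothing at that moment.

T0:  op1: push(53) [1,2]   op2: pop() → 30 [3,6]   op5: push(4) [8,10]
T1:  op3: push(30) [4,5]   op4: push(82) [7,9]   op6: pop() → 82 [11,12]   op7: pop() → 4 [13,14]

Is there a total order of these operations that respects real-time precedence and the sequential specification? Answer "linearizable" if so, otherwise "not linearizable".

one valid linearization: op1, op3, op2, op5, op4, op6, op7
1. op1 push(53), leaving stack <53>
2. op3 push(30), leaving stack <53,30>
3. op2 pop() → 30, leaving stack <53>
4. op5 push(4), leaving stack <53,4>
5. op4 push(82), leaving stack <53,4,82>
6. op6 pop() → 82, leaving stack <53,4>
7. op7 pop() → 4, leaving stack <53>

linearizable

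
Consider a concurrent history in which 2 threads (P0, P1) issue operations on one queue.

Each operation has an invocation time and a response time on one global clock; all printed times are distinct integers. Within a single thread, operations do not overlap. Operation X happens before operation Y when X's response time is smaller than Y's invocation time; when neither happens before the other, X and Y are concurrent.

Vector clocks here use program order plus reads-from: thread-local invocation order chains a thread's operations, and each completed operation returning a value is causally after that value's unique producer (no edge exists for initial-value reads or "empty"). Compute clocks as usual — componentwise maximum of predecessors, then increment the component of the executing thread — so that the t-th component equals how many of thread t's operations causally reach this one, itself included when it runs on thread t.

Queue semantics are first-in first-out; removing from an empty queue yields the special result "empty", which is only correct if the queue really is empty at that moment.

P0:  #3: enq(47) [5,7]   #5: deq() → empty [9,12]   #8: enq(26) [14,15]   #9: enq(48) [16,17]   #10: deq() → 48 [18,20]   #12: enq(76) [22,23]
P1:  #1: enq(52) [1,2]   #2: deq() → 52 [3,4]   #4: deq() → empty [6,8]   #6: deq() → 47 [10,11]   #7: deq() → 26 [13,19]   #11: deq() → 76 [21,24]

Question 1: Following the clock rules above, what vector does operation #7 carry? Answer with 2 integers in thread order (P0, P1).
root op #1, invoked 1: fresh clock plus P1's own tick → (0, 1)
root op #3, invoked 5: fresh clock plus P0's own tick → (1, 0)
from VC(#1)=(0, 1), #2 (invoked 3) maxes components and bumps P1 → (0, 2)
from VC(#3)=(1, 0), #5 (invoked 9) maxes components and bumps P0 → (2, 0)
from VC(#2)=(0, 2), #4 (invoked 6) maxes components and bumps P1 → (0, 3)
from VC(#5)=(2, 0), #8 (invoked 14) maxes components and bumps P0 → (3, 0)
from VC(#8)=(3, 0), #9 (invoked 16) maxes components and bumps P0 → (4, 0)
from VC(#3)=(1, 0), VC(#4)=(0, 3), #6 (invoked 10) maxes components and bumps P1 → (1, 4)
from VC(#9)=(4, 0), #10 (invoked 18) maxes components and bumps P0 → (5, 0)
from VC(#10)=(5, 0), #12 (invoked 22) maxes components and bumps P0 → (6, 0)
from VC(#6)=(1, 4), VC(#8)=(3, 0), #7 (invoked 13) maxes components and bumps P1 → (3, 5)
from VC(#7)=(3, 5), VC(#12)=(6, 0), #11 (invoked 21) maxes components and bumps P1 → (6, 6)
target: VC(#7) = (3, 5)

(3, 5)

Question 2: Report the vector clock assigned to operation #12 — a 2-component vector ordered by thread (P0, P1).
#1, invoked 1, has no incoming edges; only P1's bump applies → (0, 1)
#3, invoked 5, has no incoming edges; only P0's bump applies → (1, 0)
merge at #2 (invoked 3): VC(#1)=(0, 1), own-thread bump on P1 → (0, 2)
merge at #5 (invoked 9): VC(#3)=(1, 0), own-thread bump on P0 → (2, 0)
merge at #4 (invoked 6): VC(#2)=(0, 2), own-thread bump on P1 → (0, 3)
merge at #8 (invoked 14): VC(#5)=(2, 0), own-thread bump on P0 → (3, 0)
merge at #9 (invoked 16): VC(#8)=(3, 0), own-thread bump on P0 → (4, 0)
merge at #6 (invoked 10): VC(#3)=(1, 0), VC(#4)=(0, 3), own-thread bump on P1 → (1, 4)
merge at #10 (invoked 18): VC(#9)=(4, 0), own-thread bump on P0 → (5, 0)
merge at #12 (invoked 22): VC(#10)=(5, 0), own-thread bump on P0 → (6, 0)
merge at #7 (invoked 13): VC(#6)=(1, 4), VC(#8)=(3, 0), own-thread bump on P1 → (3, 5)
merge at #11 (invoked 21): VC(#7)=(3, 5), VC(#12)=(6, 0), own-thread bump on P1 → (6, 6)
target: VC(#12) = (6, 0)

(6, 0)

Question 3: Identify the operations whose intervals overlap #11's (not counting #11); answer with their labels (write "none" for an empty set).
#11 spans [21,24]: anything still running between times 21 and 24 counts as concurrent
#1 [1,2]: before
#2 [3,4]: before
#3 [5,7]: before
#4 [6,8]: before
#5 [9,12]: before
#6 [10,11]: before
#7 [13,19]: before
#8 [14,15]: before
#9 [16,17]: before
#10 [18,20]: before
#12 [22,23]: concurrent

#12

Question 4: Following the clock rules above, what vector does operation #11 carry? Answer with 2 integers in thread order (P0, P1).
#1 (invocation 1): nothing precedes it; P1's component alone gives (0, 1)
#3 (invocation 5): nothing precedes it; P0's component alone gives (1, 0)
#2, invoked 3, takes VC(#1)=(0, 1) under max, adds 1 for P1 → (0, 2)
#5, invoked 9, takes VC(#3)=(1, 0) under max, adds 1 for P0 → (2, 0)
#4, invoked 6, takes VC(#2)=(0, 2) under max, adds 1 for P1 → (0, 3)
#8, invoked 14, takes VC(#5)=(2, 0) under max, adds 1 for P0 → (3, 0)
#9, invoked 16, takes VC(#8)=(3, 0) under max, adds 1 for P0 → (4, 0)
#6, invoked 10, takes VC(#3)=(1, 0), VC(#4)=(0, 3) under max, adds 1 for P1 → (1, 4)
#10, invoked 18, takes VC(#9)=(4, 0) under max, adds 1 for P0 → (5, 0)
#12, invoked 22, takes VC(#10)=(5, 0) under max, adds 1 for P0 → (6, 0)
#7, invoked 13, takes VC(#6)=(1, 4), VC(#8)=(3, 0) under max, adds 1 for P1 → (3, 5)
#11, invoked 21, takes VC(#7)=(3, 5), VC(#12)=(6, 0) under max, adds 1 for P1 → (6, 6)
target: VC(#11) = (6, 6)

(6, 6)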